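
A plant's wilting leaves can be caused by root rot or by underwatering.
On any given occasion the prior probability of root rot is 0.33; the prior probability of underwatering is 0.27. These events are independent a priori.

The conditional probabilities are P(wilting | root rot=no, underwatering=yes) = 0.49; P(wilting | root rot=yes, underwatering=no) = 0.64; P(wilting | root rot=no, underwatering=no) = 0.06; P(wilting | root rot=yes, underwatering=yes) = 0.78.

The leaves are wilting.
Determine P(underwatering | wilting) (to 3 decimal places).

Weight on underwatering=true, given the evidence: 0.088641 + 0.069498 = 0.158139
The normalizing constant is 0.06×0.67×0.73 + 0.49×0.67×0.27 + 0.64×0.33×0.73 + 0.78×0.33×0.27 = 0.341661
P(underwatering | wilting) = 0.158139/0.341661 ≈ 0.463

P(underwatering | wilting) ≈ 0.463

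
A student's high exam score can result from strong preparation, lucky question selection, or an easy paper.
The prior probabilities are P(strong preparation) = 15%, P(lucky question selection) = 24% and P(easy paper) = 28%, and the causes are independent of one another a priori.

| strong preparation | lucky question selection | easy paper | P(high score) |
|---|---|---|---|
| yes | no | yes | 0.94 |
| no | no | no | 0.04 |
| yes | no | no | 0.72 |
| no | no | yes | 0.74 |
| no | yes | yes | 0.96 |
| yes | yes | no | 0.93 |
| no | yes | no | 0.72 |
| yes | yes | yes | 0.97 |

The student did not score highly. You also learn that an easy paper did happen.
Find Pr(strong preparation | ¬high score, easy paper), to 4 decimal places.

Pr(strong preparation | ¬high score, easy paper) ≈ 0.0430

Sum P(¬high score|·) weighted by the priors over the 4 (strong preparation, lucky question selection) configurations:
  P(¬high score | easy paper) = 0.26×0.85×0.76 + 0.04×0.85×0.24 + 0.06×0.15×0.76 + 0.03×0.15×0.24
        = 0.167960 + 0.008160 + 0.006840 + 0.001080 = 0.184040
The terms with strong preparation present sum to 0.007920, so
  P(strong preparation | ¬high score, easy paper) = 0.007920 / 0.184040 ≈ 0.0430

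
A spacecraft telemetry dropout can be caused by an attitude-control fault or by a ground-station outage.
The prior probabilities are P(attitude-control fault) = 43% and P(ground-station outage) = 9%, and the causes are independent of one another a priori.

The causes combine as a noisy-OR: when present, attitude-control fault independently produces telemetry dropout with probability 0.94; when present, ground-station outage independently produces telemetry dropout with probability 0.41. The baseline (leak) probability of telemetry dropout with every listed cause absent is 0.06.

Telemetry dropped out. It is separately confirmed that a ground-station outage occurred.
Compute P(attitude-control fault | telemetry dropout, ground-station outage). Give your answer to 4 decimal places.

Under noisy-OR, P(telemetry dropout | causes) = 1 − (1−0.06)·∏(1−qᵢ) over the active causes.
For the numerator, keep only attitude-control fault=true terms: 0.966724·0.43 = 0.415691
Normalizer over all consistent configurations: 0.4454·0.57 + 0.966724·0.43 = 0.669569
Posterior = 0.415691 / 0.669569 ≈ 0.6208

P(attitude-control fault | telemetry dropout, ground-station outage) ≈ 0.6208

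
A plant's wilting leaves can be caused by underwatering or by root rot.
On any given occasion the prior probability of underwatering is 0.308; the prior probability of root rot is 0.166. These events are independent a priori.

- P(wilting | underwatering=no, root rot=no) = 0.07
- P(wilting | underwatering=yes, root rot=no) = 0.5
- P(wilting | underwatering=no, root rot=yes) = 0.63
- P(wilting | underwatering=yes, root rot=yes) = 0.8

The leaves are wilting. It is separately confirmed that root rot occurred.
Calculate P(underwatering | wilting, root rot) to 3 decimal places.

Sum P(wilting|·) weighted by the priors over both values of underwatering:
  P(wilting | root rot) = 0.63·0.692 + 0.8·0.308
        = 0.435960 + 0.246400 = 0.682360
Configurations with underwatering contribute 0.246400, so
  P(underwatering | wilting, root rot) = 0.246400 / 0.682360 ≈ 0.361

P(underwatering | wilting, root rot) ≈ 0.361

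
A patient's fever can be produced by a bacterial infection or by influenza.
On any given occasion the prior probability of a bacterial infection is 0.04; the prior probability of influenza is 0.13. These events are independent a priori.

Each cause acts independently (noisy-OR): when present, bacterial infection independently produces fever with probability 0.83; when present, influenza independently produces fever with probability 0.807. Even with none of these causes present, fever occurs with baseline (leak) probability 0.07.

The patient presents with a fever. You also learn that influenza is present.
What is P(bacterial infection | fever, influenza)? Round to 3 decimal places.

P(bacterial infection | fever, influenza) ≈ 0.047

Under noisy-OR, P(fever | causes) = 1 − (1−0.07)·∏(1−qᵢ) over the active causes.
For the numerator, keep only bacterial infection=true terms: 0.969487*0.04 = 0.038779
Denominator P(fever | influenza): 0.82051*0.96 + 0.969487*0.04 = 0.826469
P(bacterial infection | fever, influenza) = 0.038779/0.826469 ≈ 0.047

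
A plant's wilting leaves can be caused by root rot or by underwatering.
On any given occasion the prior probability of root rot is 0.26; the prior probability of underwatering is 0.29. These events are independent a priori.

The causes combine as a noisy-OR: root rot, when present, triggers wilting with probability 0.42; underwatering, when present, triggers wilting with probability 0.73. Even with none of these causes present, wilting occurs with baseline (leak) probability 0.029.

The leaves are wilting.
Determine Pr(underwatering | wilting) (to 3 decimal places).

Under noisy-OR, P(wilting | causes) = 1 − (1−0.029)·∏(1−qᵢ) over the active causes.
Weight on underwatering=true, given the evidence: 0.158338 + 0.063935 = 0.222273
Normalizer over all consistent configurations: 0.029*0.74*0.71 + 0.73783*0.74*0.29 + 0.43682*0.26*0.71 + 0.847941*0.26*0.29 = 0.318147
P(underwatering | wilting) = 0.222273/0.318147 ≈ 0.699

Pr(underwatering | wilting) ≈ 0.699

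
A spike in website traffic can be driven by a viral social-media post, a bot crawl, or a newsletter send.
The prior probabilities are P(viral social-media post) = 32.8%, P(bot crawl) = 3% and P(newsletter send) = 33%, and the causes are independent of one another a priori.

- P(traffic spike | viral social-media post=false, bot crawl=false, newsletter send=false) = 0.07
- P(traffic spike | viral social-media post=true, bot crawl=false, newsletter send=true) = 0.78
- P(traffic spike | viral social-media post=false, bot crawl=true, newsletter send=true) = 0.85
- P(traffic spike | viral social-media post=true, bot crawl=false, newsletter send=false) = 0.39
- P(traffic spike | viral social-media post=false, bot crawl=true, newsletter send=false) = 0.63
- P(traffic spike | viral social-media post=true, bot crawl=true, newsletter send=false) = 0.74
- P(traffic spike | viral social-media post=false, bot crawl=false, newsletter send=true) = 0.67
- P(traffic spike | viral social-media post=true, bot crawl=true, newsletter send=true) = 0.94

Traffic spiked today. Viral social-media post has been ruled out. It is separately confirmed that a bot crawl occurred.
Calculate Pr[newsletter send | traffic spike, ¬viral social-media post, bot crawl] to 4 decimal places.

Sum P(traffic spike|·) weighted by the priors over both values of newsletter send:
  P(traffic spike | ¬viral social-media post, bot crawl) = 0.63·0.67 + 0.85·0.33
        = 0.422100 + 0.280500 = 0.702600
Configurations with newsletter send contribute 0.280500, so
  P(newsletter send | traffic spike, ¬viral social-media post, bot crawl) = 0.280500 / 0.702600 ≈ 0.3992

Pr[newsletter send | traffic spike, ¬viral social-media post, bot crawl] ≈ 0.3992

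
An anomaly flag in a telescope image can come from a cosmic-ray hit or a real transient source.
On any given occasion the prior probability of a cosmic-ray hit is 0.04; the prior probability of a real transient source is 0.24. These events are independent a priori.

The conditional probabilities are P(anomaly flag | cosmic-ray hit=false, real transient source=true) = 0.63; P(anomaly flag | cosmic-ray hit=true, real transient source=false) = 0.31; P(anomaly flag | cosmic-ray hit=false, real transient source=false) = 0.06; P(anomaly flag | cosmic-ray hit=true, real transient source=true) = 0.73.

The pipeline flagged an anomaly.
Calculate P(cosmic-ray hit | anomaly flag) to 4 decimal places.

By total probability over the 4 (cosmic-ray hit, real transient source) configurations:
  P(anomaly flag) = 0.06·0.96·0.76 + 0.63·0.96·0.24 + 0.31·0.04·0.76 + 0.73·0.04·0.24
        = 0.043776 + 0.145152 + 0.009424 + 0.007008 = 0.205360
Keeping only the cosmic-ray hit-present terms gives 0.016432, so
  P(cosmic-ray hit | anomaly flag) = 0.016432 / 0.205360 ≈ 0.0800

P(cosmic-ray hit | anomaly flag) ≈ 0.0800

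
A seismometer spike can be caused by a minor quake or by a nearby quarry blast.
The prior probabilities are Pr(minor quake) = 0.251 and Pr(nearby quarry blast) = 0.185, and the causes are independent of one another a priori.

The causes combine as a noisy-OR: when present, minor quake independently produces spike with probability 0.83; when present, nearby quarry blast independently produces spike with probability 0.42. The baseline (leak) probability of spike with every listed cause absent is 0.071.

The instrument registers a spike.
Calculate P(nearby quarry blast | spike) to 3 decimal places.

P(nearby quarry blast | spike) ≈ 0.330

Under noisy-OR, P(spike | causes) = 1 − (1−0.071)·∏(1−qᵢ) over the active causes.
Weight on nearby quarry blast=true, given the evidence: 0.063903 + 0.042182 = 0.106085
Normalizer over all consistent configurations: 0.071*0.749*0.815 + 0.46118*0.749*0.185 + 0.84207*0.251*0.815 + 0.908401*0.251*0.185 = 0.321684
P(nearby quarry blast | spike) = 0.106085/0.321684 ≈ 0.330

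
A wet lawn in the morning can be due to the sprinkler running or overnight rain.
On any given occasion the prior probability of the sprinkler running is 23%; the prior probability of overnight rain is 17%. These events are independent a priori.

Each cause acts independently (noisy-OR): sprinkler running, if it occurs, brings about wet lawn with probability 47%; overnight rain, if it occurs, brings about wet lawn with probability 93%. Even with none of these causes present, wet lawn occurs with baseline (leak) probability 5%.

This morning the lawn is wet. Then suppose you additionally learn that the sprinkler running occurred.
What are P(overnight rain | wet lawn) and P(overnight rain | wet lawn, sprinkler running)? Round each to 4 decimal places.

P(overnight rain | wet lawn) ≈ 0.5579; P(overnight rain | wet lawn, sprinkler running) ≈ 0.2847

Under noisy-OR, P(wet lawn | causes) = 1 − (1−0.05)·∏(1−qᵢ) over the active causes.
By total probability over the 4 (sprinkler running, overnight rain) configurations:
  P(wet lawn) = 0.05×0.77×0.83 + 0.9335×0.77×0.17 + 0.4965×0.23×0.83 + 0.964755×0.23×0.17
        = 0.031955 + 0.122195 + 0.094782 + 0.037722 = 0.286654
Configurations with overnight rain contribute 0.159917, so
  P(overnight rain | wet lawn) = 0.159917 / 0.286654 ≈ 0.5579

Now also conditioning on sprinkler running=true:
Enumerate both values of overnight rain and weight by the priors:
  P(wet lawn | sprinkler running) = 0.4965·0.83 + 0.964755·0.17
        = 0.412095 + 0.164008 = 0.576103
The terms with overnight rain present sum to 0.164008, so
  P(overnight rain | wet lawn, sprinkler running) = 0.164008 / 0.576103 ≈ 0.2847
— sprinkler running explains away the evidence for overnight rain.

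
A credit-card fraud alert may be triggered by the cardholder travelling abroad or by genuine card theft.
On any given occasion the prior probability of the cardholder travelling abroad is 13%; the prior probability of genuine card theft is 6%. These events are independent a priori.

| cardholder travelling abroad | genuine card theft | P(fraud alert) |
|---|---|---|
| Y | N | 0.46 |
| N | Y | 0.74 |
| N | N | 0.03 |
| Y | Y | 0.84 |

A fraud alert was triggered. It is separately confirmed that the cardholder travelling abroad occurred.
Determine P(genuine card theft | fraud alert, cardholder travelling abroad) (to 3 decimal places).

P(genuine card theft | fraud alert, cardholder travelling abroad) ≈ 0.104

Numerator (weight on configurations with genuine card theft): 0.84*0.06 = 0.050400
Normalizer over all consistent configurations: 0.46*0.94 + 0.84*0.06 = 0.482800
Posterior = 0.050400 / 0.482800 ≈ 0.104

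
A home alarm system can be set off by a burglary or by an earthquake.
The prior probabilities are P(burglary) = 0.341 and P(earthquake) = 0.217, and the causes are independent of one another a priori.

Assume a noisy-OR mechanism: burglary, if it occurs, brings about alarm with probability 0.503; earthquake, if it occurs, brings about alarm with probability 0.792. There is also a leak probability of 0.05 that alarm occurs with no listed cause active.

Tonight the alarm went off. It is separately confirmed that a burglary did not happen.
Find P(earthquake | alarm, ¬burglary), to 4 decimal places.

Under noisy-OR, P(alarm | causes) = 1 − (1−0.05)·∏(1−qᵢ) over the active causes.
For the numerator, keep only earthquake=true terms: 0.8024*0.217 = 0.174121
Normalizer over all consistent configurations: 0.05*0.783 + 0.8024*0.217 = 0.213271
P(earthquake | alarm, ¬burglary) = 0.174121/0.213271 ≈ 0.8164

P(earthquake | alarm, ¬burglary) ≈ 0.8164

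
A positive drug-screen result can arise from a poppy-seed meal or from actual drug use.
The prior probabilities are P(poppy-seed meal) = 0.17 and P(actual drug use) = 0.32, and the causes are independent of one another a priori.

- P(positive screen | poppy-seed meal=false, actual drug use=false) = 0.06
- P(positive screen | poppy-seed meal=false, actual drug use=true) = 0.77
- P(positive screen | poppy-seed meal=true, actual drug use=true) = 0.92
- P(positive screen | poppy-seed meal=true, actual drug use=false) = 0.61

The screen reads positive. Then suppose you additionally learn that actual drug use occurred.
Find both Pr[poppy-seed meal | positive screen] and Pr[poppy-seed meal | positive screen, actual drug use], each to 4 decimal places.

Pr[poppy-seed meal | positive screen] ≈ 0.3359; Pr[poppy-seed meal | positive screen, actual drug use] ≈ 0.1966

For the numerator, keep only poppy-seed meal=true terms: 0.070516 + 0.050048 = 0.120564
Normalizer over all consistent configurations: 0.06·0.83·0.68 + 0.77·0.83·0.32 + 0.61·0.17·0.68 + 0.92·0.17·0.32 = 0.358940
P(poppy-seed meal | positive screen) = 0.120564/0.358940 ≈ 0.3359

Now also conditioning on actual drug use=true:
P(positive screen | actual drug use) = 0.77·0.83 + 0.92·0.17 = 0.639100 + 0.156400 = 0.795500
Of this, 0.156400 comes from 0.92·0.17 (the poppy-seed meal=true cases).
Hence the posterior is 0.156400/0.795500 ≈ 0.1966.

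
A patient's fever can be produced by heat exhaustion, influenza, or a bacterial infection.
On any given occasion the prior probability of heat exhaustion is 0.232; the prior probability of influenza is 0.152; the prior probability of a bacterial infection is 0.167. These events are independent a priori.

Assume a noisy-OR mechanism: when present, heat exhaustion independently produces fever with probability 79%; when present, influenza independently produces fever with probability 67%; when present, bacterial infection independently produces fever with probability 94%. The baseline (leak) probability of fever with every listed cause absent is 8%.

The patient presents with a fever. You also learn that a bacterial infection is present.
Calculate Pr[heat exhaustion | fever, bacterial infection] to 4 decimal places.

Pr[heat exhaustion | fever, bacterial infection] ≈ 0.2393

Under noisy-OR, P(fever | causes) = 1 − (1−0.08)·∏(1−qᵢ) over the active causes.
P(fever | bacterial infection) = 0.9448·0.768·0.848 + 0.981784·0.768·0.152 + 0.988408·0.232·0.848 + 0.996175·0.232·0.152 = 0.615314 + 0.114610 + 0.194455 + 0.035129 = 0.959508
Restricting to configurations with heat exhaustion present: 0.194455 + 0.035129 = 0.229584.
So P(heat exhaustion | fever, bacterial infection) = 0.229584/0.959508 ≈ 0.2393.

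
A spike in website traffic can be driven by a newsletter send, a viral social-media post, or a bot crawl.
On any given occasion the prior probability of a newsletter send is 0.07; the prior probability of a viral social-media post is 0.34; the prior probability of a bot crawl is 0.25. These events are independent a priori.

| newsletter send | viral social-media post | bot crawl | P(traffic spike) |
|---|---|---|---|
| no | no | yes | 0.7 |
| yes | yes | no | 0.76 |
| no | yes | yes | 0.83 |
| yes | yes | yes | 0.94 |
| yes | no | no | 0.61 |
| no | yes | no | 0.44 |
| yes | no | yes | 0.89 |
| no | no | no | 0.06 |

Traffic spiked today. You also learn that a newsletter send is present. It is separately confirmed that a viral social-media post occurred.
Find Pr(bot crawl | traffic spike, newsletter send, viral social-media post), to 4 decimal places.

P(traffic spike | newsletter send, viral social-media post) = 0.76×0.75 + 0.94×0.25 = 0.570000 + 0.235000 = 0.805000
Of this, 0.235000 comes from 0.94×0.25 (the bot crawl=true cases).
P(bot crawl | traffic spike, newsletter send, viral social-media post) = 0.235000 / 0.805000 ≈ 0.2919

Pr(bot crawl | traffic spike, newsletter send, viral social-media post) ≈ 0.2919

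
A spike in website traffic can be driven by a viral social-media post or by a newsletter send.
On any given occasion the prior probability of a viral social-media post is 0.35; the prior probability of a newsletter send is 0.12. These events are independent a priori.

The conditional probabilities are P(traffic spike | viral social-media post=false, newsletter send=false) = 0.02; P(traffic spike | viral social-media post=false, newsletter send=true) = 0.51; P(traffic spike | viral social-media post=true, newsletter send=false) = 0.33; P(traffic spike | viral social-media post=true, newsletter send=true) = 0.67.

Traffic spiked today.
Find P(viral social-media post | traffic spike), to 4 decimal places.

P(traffic spike) = 0.02×0.65×0.88 + 0.51×0.65×0.12 + 0.33×0.35×0.88 + 0.67×0.35×0.12 = 0.011440 + 0.039780 + 0.101640 + 0.028140 = 0.181000
The viral social-media post-present share is 0.101640 + 0.028140 = 0.129780.
P(viral social-media post | traffic spike) = 0.129780 / 0.181000 ≈ 0.7170

P(viral social-media post | traffic spike) ≈ 0.7170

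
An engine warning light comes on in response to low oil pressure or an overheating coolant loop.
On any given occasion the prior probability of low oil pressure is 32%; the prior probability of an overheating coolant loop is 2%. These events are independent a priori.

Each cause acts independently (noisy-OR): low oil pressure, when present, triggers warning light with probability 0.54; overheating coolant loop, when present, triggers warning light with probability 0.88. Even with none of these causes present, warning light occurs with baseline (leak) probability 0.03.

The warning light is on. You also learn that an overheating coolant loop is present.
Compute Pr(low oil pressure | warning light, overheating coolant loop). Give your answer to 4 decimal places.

Pr(low oil pressure | warning light, overheating coolant loop) ≈ 0.3351

Under noisy-OR, P(warning light | causes) = 1 − (1−0.03)·∏(1−qᵢ) over the active causes.
For the numerator, keep only low oil pressure=true terms: 0.946456·0.32 = 0.302866
Normalizer over all consistent configurations: 0.8836·0.68 + 0.946456·0.32 = 0.903714
P(low oil pressure | warning light, overheating coolant loop) = 0.302866/0.903714 ≈ 0.3351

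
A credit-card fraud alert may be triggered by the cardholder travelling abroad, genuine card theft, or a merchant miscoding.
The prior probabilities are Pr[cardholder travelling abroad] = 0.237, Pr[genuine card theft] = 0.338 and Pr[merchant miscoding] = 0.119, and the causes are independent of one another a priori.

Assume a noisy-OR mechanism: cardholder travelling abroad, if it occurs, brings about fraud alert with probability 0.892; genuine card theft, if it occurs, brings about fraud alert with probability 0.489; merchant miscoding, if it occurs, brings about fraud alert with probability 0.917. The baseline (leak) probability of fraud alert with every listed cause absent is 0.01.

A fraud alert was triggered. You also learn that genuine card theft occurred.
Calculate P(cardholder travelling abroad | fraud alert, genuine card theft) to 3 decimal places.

P(cardholder travelling abroad | fraud alert, genuine card theft) ≈ 0.350

Under noisy-OR, P(fraud alert | causes) = 1 − (1−0.01)·∏(1−qᵢ) over the active causes.
By total probability over the 4 (cardholder travelling abroad, merchant miscoding) configurations:
  P(fraud alert | genuine card theft) = 0.49411*0.763*0.881 + 0.958011*0.763*0.119 + 0.945364*0.237*0.881 + 0.995465*0.237*0.119
        = 0.332142 + 0.086985 + 0.197389 + 0.028075 = 0.644591
The terms with cardholder travelling abroad present sum to 0.225464, so
  P(cardholder travelling abroad | fraud alert, genuine card theft) = 0.225464 / 0.644591 ≈ 0.350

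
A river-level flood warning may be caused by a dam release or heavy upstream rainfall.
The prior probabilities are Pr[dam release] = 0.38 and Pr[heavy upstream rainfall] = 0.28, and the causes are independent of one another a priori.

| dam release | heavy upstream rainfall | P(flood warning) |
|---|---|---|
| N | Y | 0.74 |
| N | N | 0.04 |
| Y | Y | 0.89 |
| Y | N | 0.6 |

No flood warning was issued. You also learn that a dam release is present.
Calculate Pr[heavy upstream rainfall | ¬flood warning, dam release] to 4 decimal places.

Enumerate both values of heavy upstream rainfall and weight by the priors:
  P(¬flood warning | dam release) = 0.4·0.72 + 0.11·0.28
        = 0.288000 + 0.030800 = 0.318800
Configurations with heavy upstream rainfall contribute 0.030800, so
  P(heavy upstream rainfall | ¬flood warning, dam release) = 0.030800 / 0.318800 ≈ 0.0966

Pr[heavy upstream rainfall | ¬flood warning, dam release] ≈ 0.0966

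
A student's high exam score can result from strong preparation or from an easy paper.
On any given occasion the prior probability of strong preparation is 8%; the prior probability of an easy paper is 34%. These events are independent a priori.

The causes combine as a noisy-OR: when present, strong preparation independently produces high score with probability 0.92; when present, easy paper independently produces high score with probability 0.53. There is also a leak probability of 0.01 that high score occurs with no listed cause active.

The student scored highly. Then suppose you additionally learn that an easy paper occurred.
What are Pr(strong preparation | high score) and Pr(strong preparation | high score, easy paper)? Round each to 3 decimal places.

Pr(strong preparation | high score) ≈ 0.301; Pr(strong preparation | high score, easy paper) ≈ 0.135

Under noisy-OR, P(high score | causes) = 1 − (1−0.01)·∏(1−qᵢ) over the active causes.
For the numerator, keep only strong preparation=true terms: 0.048618 + 0.026188 = 0.074806
The normalizing constant is 0.01·0.92·0.66 + 0.5347·0.92·0.34 + 0.9208·0.08·0.66 + 0.962776·0.08·0.34 = 0.248132
Posterior = 0.074806 / 0.248132 ≈ 0.301

Now also conditioning on easy paper=true:
Weight on strong preparation=true, given the evidence: 0.962776·0.08 = 0.077022
Normalizer over all consistent configurations: 0.5347·0.92 + 0.962776·0.08 = 0.568946
Posterior = 0.077022 / 0.568946 ≈ 0.135
— easy paper explains away the evidence for strong preparation.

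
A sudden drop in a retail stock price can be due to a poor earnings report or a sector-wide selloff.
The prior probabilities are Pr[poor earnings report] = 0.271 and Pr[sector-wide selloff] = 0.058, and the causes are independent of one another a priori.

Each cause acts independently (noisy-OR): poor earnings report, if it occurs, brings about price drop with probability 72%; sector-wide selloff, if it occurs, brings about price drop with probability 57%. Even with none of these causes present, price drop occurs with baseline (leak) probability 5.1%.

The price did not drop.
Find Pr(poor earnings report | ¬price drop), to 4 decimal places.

Under noisy-OR, P(price drop | causes) = 1 − (1−0.051)·∏(1−qᵢ) over the active causes.
Enumerate the 4 (poor earnings report, sector-wide selloff) configurations and weight by the priors:
  P(¬price drop) = 0.949*0.729*0.942 + 0.40807*0.729*0.058 + 0.26572*0.271*0.942 + 0.11426*0.271*0.058
        = 0.651695 + 0.017254 + 0.067834 + 0.001796 = 0.738579
Configurations with poor earnings report contribute 0.069630, so
  P(poor earnings report | ¬price drop) = 0.069630 / 0.738579 ≈ 0.0943

Pr(poor earnings report | ¬price drop) ≈ 0.0943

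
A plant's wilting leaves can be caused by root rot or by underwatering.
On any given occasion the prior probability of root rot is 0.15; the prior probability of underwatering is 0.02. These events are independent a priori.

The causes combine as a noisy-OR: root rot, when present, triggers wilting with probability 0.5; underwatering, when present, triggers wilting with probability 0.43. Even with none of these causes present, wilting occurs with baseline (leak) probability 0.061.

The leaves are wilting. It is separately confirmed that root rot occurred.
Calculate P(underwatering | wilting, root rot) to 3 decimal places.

P(underwatering | wilting, root rot) ≈ 0.027

Under noisy-OR, P(wilting | causes) = 1 − (1−0.061)·∏(1−qᵢ) over the active causes.
Sum P(wilting|·) weighted by the priors over both values of underwatering:
  P(wilting | root rot) = 0.5305×0.98 + 0.732385×0.02
        = 0.519890 + 0.014648 = 0.534538
The terms with underwatering present sum to 0.014648, so
  P(underwatering | wilting, root rot) = 0.014648 / 0.534538 ≈ 0.027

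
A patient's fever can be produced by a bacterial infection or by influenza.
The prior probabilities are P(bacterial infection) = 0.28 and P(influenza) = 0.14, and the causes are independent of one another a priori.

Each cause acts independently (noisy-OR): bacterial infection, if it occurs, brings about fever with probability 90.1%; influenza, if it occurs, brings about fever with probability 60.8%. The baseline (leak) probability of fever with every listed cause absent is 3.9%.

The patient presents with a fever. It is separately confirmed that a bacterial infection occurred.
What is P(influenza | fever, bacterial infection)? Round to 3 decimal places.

Under noisy-OR, P(fever | causes) = 1 − (1−0.039)·∏(1−qᵢ) over the active causes.
P(fever | bacterial infection) = 0.904861×0.86 + 0.962706×0.14 = 0.778180 + 0.134779 = 0.912959
Of this, 0.134779 comes from 0.962706×0.14 (the influenza=true cases).
Hence the posterior is 0.134779/0.912959 ≈ 0.148.

P(influenza | fever, bacterial infection) ≈ 0.148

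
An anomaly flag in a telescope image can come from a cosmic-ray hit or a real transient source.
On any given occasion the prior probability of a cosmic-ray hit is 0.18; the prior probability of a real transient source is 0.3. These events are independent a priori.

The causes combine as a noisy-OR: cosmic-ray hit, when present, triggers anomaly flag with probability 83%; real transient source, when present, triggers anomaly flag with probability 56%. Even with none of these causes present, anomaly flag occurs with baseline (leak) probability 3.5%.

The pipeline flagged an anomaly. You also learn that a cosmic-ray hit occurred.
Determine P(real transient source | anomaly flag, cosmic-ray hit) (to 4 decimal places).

Under noisy-OR, P(anomaly flag | causes) = 1 − (1−0.035)·∏(1−qᵢ) over the active causes.
P(anomaly flag | cosmic-ray hit) = 0.83595×0.7 + 0.927818×0.3 = 0.585165 + 0.278345 = 0.863510
The real transient source-present share is 0.927818×0.3 = 0.278345.
So P(real transient source | anomaly flag, cosmic-ray hit) = 0.278345/0.863510 ≈ 0.3223.

P(real transient source | anomaly flag, cosmic-ray hit) ≈ 0.3223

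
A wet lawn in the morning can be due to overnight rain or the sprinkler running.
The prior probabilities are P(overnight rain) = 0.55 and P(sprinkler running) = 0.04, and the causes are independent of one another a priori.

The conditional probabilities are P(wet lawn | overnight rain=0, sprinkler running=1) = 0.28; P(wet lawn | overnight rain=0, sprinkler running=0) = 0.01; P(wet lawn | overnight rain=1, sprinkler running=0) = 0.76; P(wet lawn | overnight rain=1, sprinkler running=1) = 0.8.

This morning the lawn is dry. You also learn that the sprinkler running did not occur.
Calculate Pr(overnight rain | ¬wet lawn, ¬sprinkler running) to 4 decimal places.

P(¬wet lawn | ¬sprinkler running) = 0.99·0.45 + 0.24·0.55 = 0.445500 + 0.132000 = 0.577500
Of this, 0.132000 comes from 0.24·0.55 (the overnight rain=true cases).
P(overnight rain | ¬wet lawn, ¬sprinkler running) = 0.132000 / 0.577500 ≈ 0.2286

Pr(overnight rain | ¬wet lawn, ¬sprinkler running) ≈ 0.2286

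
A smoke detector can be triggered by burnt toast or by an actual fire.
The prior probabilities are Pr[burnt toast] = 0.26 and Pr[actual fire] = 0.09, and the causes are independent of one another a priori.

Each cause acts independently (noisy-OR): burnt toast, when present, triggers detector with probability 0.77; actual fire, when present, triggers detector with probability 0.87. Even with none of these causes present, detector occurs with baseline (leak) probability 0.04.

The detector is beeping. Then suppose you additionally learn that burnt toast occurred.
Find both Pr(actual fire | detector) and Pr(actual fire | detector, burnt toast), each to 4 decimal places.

Pr(actual fire | detector) ≈ 0.2772; Pr(actual fire | detector, burnt toast) ≈ 0.1098

Under noisy-OR, P(detector | causes) = 1 − (1−0.04)·∏(1−qᵢ) over the active causes.
P(detector) = 0.04·0.74·0.91 + 0.8752·0.74·0.09 + 0.7792·0.26·0.91 + 0.971296·0.26·0.09 = 0.026936 + 0.058288 + 0.184359 + 0.022728 = 0.292311
The actual fire-present share is 0.058288 + 0.022728 = 0.081016.
P(actual fire | detector) = 0.081016 / 0.292311 ≈ 0.2772

Now also conditioning on burnt toast=true:
P(detector | burnt toast) = 0.7792·0.91 + 0.971296·0.09 = 0.709072 + 0.087417 = 0.796489
Restricting to configurations with actual fire present: 0.971296·0.09 = 0.087417.
So P(actual fire | detector, burnt toast) = 0.087417/0.796489 ≈ 0.1098.
Conditioning on burnt toast lowers the posterior on actual fire: the classic explaining-away effect in a common-effect structure.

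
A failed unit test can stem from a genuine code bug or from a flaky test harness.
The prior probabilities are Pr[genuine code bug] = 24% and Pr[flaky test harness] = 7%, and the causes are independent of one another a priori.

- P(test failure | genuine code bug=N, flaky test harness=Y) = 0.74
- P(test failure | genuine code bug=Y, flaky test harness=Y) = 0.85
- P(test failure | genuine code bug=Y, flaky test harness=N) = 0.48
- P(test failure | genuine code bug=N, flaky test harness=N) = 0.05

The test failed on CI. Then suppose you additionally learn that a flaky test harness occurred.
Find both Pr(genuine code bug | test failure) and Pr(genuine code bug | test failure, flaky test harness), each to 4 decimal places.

P(test failure) = 0.05*0.76*0.93 + 0.74*0.76*0.07 + 0.48*0.24*0.93 + 0.85*0.24*0.07 = 0.035340 + 0.039368 + 0.107136 + 0.014280 = 0.196124
Of this, 0.121416 comes from 0.107136 + 0.014280 (the genuine code bug=true cases).
Hence the posterior is 0.121416/0.196124 ≈ 0.6191.

With the extra evidence:
For the numerator, keep only genuine code bug=true terms: 0.85*0.24 = 0.204000
The normalizing constant is 0.74*0.76 + 0.85*0.24 = 0.766400
P(genuine code bug | test failure, flaky test harness) = 0.204000/0.766400 ≈ 0.2662
The drop from 0.6191 to 0.2662 is the explaining-away (discounting) effect.

Pr(genuine code bug | test failure) ≈ 0.6191; Pr(genuine code bug | test failure, flaky test harness) ≈ 0.2662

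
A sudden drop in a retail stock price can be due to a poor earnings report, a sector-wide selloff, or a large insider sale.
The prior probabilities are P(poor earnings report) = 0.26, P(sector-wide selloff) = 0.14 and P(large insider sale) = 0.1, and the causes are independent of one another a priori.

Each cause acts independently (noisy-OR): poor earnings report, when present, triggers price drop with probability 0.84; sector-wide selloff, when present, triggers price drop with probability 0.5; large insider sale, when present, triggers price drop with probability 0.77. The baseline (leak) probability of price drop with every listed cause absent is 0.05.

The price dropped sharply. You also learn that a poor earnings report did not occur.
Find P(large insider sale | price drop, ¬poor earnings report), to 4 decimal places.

Under noisy-OR, P(price drop | causes) = 1 − (1−0.05)·∏(1−qᵢ) over the active causes.
P(price drop | ¬poor earnings report) = 0.05×0.86×0.9 + 0.7815×0.86×0.1 + 0.525×0.14×0.9 + 0.89075×0.14×0.1 = 0.038700 + 0.067209 + 0.066150 + 0.012471 = 0.184530
The large insider sale-present share is 0.067209 + 0.012471 = 0.079680.
Hence the posterior is 0.079680/0.184530 ≈ 0.4318.

P(large insider sale | price drop, ¬poor earnings report) ≈ 0.4318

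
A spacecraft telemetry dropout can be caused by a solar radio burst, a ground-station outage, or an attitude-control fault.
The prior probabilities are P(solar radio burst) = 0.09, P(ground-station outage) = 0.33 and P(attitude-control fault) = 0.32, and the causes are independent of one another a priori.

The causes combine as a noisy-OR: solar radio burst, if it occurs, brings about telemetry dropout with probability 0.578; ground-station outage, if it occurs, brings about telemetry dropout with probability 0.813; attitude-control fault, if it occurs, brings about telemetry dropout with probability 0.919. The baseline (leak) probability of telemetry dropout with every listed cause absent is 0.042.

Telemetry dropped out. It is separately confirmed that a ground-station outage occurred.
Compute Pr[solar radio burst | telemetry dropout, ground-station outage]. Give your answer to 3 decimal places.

Under noisy-OR, P(telemetry dropout | causes) = 1 − (1−0.042)·∏(1−qᵢ) over the active causes.
Enumerate the 4 (solar radio burst, attitude-control fault) configurations and weight by the priors:
  P(telemetry dropout | ground-station outage) = 0.820854·0.91·0.68 + 0.985489·0.91·0.32 + 0.9244·0.09·0.68 + 0.993876·0.09·0.32
        = 0.507944 + 0.286974 + 0.056573 + 0.028624 = 0.880115
The terms with solar radio burst present sum to 0.085197, so
  P(solar radio burst | telemetry dropout, ground-station outage) = 0.085197 / 0.880115 ≈ 0.097

Pr[solar radio burst | telemetry dropout, ground-station outage] ≈ 0.097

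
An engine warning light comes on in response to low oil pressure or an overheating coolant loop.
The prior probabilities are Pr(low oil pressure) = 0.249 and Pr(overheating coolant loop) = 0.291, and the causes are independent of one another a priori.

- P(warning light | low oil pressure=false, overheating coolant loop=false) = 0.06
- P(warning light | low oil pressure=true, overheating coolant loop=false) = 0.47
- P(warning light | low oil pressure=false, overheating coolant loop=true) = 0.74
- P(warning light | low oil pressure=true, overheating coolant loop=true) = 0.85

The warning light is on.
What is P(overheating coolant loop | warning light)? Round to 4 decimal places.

Enumerate the 4 (low oil pressure, overheating coolant loop) configurations and weight by the priors:
  P(warning light) = 0.06×0.751×0.709 + 0.74×0.751×0.291 + 0.47×0.249×0.709 + 0.85×0.249×0.291
        = 0.031948 + 0.161720 + 0.082974 + 0.061590 = 0.338232
Configurations with overheating coolant loop contribute 0.223310, so
  P(overheating coolant loop | warning light) = 0.223310 / 0.338232 ≈ 0.6602

P(overheating coolant loop | warning light) ≈ 0.6602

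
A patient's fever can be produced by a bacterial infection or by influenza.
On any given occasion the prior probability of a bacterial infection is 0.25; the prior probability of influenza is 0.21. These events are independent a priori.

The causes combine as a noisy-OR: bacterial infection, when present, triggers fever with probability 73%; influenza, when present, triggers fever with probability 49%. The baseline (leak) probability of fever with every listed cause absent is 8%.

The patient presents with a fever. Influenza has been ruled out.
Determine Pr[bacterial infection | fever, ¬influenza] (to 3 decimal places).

Pr[bacterial infection | fever, ¬influenza] ≈ 0.758

Under noisy-OR, P(fever | causes) = 1 − (1−0.08)·∏(1−qᵢ) over the active causes.
Enumerate both values of bacterial infection and weight by the priors:
  P(fever | ¬influenza) = 0.08*0.75 + 0.7516*0.25
        = 0.060000 + 0.187900 = 0.247900
Keeping only the bacterial infection-present terms gives 0.187900, so
  P(bacterial infection | fever, ¬influenza) = 0.187900 / 0.247900 ≈ 0.758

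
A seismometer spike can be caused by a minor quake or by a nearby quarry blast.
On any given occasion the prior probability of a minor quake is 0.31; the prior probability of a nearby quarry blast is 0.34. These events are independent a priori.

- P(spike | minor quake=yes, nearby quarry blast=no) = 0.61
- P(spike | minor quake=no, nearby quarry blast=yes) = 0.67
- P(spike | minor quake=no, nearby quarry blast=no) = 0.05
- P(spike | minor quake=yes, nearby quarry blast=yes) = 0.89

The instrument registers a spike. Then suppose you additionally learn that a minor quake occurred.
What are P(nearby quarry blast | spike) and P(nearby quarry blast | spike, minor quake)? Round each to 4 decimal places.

P(spike) = 0.05*0.69*0.66 + 0.67*0.69*0.34 + 0.61*0.31*0.66 + 0.89*0.31*0.34 = 0.022770 + 0.157182 + 0.124806 + 0.093806 = 0.398564
Restricting to configurations with nearby quarry blast present: 0.157182 + 0.093806 = 0.250988.
P(nearby quarry blast | spike) = 0.250988 / 0.398564 ≈ 0.6297

Now also conditioning on minor quake=true:
Weight on nearby quarry blast=true, given the evidence: 0.89·0.34 = 0.302600
The normalizing constant is 0.61·0.66 + 0.89·0.34 = 0.705200
Posterior = 0.302600 / 0.705200 ≈ 0.4291
This is intercausal reasoning (explaining away): once minor quake accounts for the spike, nearby quarry blast becomes less likely.

P(nearby quarry blast | spike) ≈ 0.6297; P(nearby quarry blast | spike, minor quake) ≈ 0.4291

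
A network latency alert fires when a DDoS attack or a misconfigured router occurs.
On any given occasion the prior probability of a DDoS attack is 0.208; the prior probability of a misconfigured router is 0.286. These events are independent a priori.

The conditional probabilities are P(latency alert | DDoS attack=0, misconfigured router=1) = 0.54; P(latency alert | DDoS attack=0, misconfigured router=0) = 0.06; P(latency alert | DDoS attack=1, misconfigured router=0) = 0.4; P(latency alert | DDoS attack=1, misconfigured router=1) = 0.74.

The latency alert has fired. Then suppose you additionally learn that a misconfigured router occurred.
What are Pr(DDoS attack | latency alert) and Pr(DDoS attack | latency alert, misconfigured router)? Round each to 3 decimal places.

P(latency alert) = 0.06·0.792·0.714 + 0.54·0.792·0.286 + 0.4·0.208·0.714 + 0.74·0.208·0.286 = 0.033929 + 0.122316 + 0.059405 + 0.044021 = 0.259671
Restricting to configurations with DDoS attack present: 0.059405 + 0.044021 = 0.103426.
P(DDoS attack | latency alert) = 0.103426 / 0.259671 ≈ 0.398

Now also conditioning on misconfigured router=true:
P(latency alert | misconfigured router) = 0.54*0.792 + 0.74*0.208 = 0.427680 + 0.153920 = 0.581600
Of this, 0.153920 comes from 0.74*0.208 (the DDoS attack=true cases).
Hence the posterior is 0.153920/0.581600 ≈ 0.265.
This is intercausal reasoning (explaining away): once misconfigured router accounts for the latency alert, DDoS attack becomes less likely.

Pr(DDoS attack | latency alert) ≈ 0.398; Pr(DDoS attack | latency alert, misconfigured router) ≈ 0.265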